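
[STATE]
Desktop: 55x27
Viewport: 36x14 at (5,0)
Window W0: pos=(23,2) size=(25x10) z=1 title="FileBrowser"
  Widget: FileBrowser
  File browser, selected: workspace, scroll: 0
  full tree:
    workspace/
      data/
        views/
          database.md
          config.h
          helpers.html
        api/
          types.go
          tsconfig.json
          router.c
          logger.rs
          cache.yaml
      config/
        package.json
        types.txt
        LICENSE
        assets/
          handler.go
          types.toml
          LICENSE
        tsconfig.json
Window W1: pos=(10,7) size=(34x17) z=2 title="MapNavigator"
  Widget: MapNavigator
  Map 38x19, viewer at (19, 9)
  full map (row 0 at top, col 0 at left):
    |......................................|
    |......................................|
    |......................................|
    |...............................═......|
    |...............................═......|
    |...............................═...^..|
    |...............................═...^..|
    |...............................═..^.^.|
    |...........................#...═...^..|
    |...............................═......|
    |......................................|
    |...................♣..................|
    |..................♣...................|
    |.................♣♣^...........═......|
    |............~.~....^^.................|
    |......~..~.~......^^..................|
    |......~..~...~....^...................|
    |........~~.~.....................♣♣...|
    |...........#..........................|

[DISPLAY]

                                    
                                    
                  ┏━━━━━━━━━━━━━━━━━
                  ┃ FileBrowser     
                  ┠─────────────────
                  ┃> [-] workspace/ 
                  ┃    [+] data/    
     ┏━━━━━━━━━━━━━━━━━━━━━━━━━━━━━━
     ┃ MapNavigator                 
     ┠──────────────────────────────
     ┃............................═.
     ┃............................═.
     ┃............................═.
     ┃............................═.


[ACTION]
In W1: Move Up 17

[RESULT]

                                    
                                    
                  ┏━━━━━━━━━━━━━━━━━
                  ┃ FileBrowser     
                  ┠─────────────────
                  ┃> [-] workspace/ 
                  ┃    [+] data/    
     ┏━━━━━━━━━━━━━━━━━━━━━━━━━━━━━━
     ┃ MapNavigator                 
     ┠──────────────────────────────
     ┃                              
     ┃                              
     ┃                              
     ┃                              


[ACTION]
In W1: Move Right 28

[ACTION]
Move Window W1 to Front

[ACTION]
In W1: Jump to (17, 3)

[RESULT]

                                    
                                    
                  ┏━━━━━━━━━━━━━━━━━
                  ┃ FileBrowser     
                  ┠─────────────────
                  ┃> [-] workspace/ 
                  ┃    [+] data/    
     ┏━━━━━━━━━━━━━━━━━━━━━━━━━━━━━━
     ┃ MapNavigator                 
     ┠──────────────────────────────
     ┃                              
     ┃                              
     ┃                              
     ┃..............................


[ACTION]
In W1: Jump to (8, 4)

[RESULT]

                                    
                                    
                  ┏━━━━━━━━━━━━━━━━━
                  ┃ FileBrowser     
                  ┠─────────────────
                  ┃> [-] workspace/ 
                  ┃    [+] data/    
     ┏━━━━━━━━━━━━━━━━━━━━━━━━━━━━━━
     ┃ MapNavigator                 
     ┠──────────────────────────────
     ┃                              
     ┃                              
     ┃        ......................
     ┃        ......................


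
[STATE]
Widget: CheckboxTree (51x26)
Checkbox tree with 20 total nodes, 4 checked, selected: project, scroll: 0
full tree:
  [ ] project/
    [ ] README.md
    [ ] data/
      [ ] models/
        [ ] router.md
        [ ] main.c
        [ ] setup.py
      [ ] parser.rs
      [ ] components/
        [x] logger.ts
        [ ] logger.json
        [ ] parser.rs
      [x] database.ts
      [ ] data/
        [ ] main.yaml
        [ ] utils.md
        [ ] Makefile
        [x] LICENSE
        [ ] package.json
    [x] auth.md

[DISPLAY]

>[-] project/                                      
   [ ] README.md                                   
   [-] data/                                       
     [ ] models/                                   
       [ ] router.md                               
       [ ] main.c                                  
       [ ] setup.py                                
     [ ] parser.rs                                 
     [-] components/                               
       [x] logger.ts                               
       [ ] logger.json                             
       [ ] parser.rs                               
     [x] database.ts                               
     [-] data/                                     
       [ ] main.yaml                               
       [ ] utils.md                                
       [ ] Makefile                                
       [x] LICENSE                                 
       [ ] package.json                            
   [x] auth.md                                     
                                                   
                                                   
                                                   
                                                   
                                                   
                                                   


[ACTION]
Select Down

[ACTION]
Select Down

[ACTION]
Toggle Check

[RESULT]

 [-] project/                                      
   [ ] README.md                                   
>  [x] data/                                       
     [x] models/                                   
       [x] router.md                               
       [x] main.c                                  
       [x] setup.py                                
     [x] parser.rs                                 
     [x] components/                               
       [x] logger.ts                               
       [x] logger.json                             
       [x] parser.rs                               
     [x] database.ts                               
     [x] data/                                     
       [x] main.yaml                               
       [x] utils.md                                
       [x] Makefile                                
       [x] LICENSE                                 
       [x] package.json                            
   [x] auth.md                                     
                                                   
                                                   
                                                   
                                                   
                                                   
                                                   


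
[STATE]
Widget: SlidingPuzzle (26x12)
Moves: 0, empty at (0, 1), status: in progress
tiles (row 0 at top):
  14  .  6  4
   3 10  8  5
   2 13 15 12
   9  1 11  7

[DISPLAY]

┌────┬────┬────┬────┐     
│ 14 │    │  6 │  4 │     
├────┼────┼────┼────┤     
│  3 │ 10 │  8 │  5 │     
├────┼────┼────┼────┤     
│  2 │ 13 │ 15 │ 12 │     
├────┼────┼────┼────┤     
│  9 │  1 │ 11 │  7 │     
└────┴────┴────┴────┘     
Moves: 0                  
                          
                          


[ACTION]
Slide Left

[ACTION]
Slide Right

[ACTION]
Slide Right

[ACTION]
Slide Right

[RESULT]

┌────┬────┬────┬────┐     
│    │ 14 │  6 │  4 │     
├────┼────┼────┼────┤     
│  3 │ 10 │  8 │  5 │     
├────┼────┼────┼────┤     
│  2 │ 13 │ 15 │ 12 │     
├────┼────┼────┼────┤     
│  9 │  1 │ 11 │  7 │     
└────┴────┴────┴────┘     
Moves: 3                  
                          
                          


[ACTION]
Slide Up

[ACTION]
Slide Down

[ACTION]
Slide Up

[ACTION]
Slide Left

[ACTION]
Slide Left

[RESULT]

┌────┬────┬────┬────┐     
│  3 │ 14 │  6 │  4 │     
├────┼────┼────┼────┤     
│ 10 │  8 │    │  5 │     
├────┼────┼────┼────┤     
│  2 │ 13 │ 15 │ 12 │     
├────┼────┼────┼────┤     
│  9 │  1 │ 11 │  7 │     
└────┴────┴────┴────┘     
Moves: 8                  
                          
                          


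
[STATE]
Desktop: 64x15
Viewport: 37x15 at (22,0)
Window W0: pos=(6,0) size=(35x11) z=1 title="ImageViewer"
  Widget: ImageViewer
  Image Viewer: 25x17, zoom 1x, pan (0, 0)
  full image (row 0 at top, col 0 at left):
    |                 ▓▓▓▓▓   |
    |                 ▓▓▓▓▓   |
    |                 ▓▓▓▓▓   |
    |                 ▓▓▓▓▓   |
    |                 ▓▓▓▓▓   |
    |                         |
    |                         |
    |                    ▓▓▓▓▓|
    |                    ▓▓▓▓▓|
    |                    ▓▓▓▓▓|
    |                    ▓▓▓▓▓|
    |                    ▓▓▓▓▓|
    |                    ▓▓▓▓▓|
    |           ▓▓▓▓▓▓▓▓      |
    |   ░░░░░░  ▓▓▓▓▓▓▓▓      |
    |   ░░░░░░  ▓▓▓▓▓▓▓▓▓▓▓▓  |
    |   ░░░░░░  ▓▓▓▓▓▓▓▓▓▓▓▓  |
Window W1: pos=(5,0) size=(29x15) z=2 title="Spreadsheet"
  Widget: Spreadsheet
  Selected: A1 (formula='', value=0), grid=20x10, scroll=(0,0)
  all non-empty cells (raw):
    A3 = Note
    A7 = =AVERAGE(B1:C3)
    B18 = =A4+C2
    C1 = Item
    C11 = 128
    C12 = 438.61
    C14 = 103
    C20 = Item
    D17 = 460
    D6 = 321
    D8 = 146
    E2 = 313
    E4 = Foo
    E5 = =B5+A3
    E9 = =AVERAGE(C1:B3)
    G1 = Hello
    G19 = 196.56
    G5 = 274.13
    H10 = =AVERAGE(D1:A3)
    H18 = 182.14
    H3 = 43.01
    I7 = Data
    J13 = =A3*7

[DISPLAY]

━━━━━━━━━━━┓━━━━━━┓                  
           ┃      ┃                  
───────────┨──────┨                  
           ┃      ┃                  
       C   ┃      ┃                  
-----------┃      ┃                  
   0Item   ┃      ┃                  
   0       ┃      ┃                  
   0       ┃      ┃                  
   0       ┃      ┃                  
   0       ┃━━━━━━┛                  
   0       ┃                         
   0       ┃                         
   0       ┃                         
━━━━━━━━━━━┛                         


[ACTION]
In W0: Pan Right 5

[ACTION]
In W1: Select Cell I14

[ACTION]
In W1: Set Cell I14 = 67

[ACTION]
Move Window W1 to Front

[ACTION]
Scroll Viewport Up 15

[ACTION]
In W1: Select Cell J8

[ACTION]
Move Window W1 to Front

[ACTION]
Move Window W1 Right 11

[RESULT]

━━━━━━━━━━━━━━━━━━━━━━┓              
adsheet               ┃              
──────────────────────┨              
                      ┃              
  A       B       C   ┃              
----------------------┃              
      0       0Item   ┃              
      0       0       ┃              
ote           0       ┃              
      0       0       ┃              
      0       0       ┃              
      0       0       ┃              
      0       0       ┃              
      0       0       ┃              
━━━━━━━━━━━━━━━━━━━━━━┛              


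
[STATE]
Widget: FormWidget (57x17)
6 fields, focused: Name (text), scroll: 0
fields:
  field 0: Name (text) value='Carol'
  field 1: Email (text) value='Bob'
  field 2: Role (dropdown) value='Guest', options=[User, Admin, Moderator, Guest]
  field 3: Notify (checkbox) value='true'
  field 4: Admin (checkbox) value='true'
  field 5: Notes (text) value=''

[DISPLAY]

> Name:       [Carol                                    ]
  Email:      [Bob                                      ]
  Role:       [Guest                                   ▼]
  Notify:     [x]                                        
  Admin:      [x]                                        
  Notes:      [                                         ]
                                                         
                                                         
                                                         
                                                         
                                                         
                                                         
                                                         
                                                         
                                                         
                                                         
                                                         


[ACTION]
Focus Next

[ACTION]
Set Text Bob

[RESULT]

  Name:       [Carol                                    ]
> Email:      [Bob                                      ]
  Role:       [Guest                                   ▼]
  Notify:     [x]                                        
  Admin:      [x]                                        
  Notes:      [                                         ]
                                                         
                                                         
                                                         
                                                         
                                                         
                                                         
                                                         
                                                         
                                                         
                                                         
                                                         


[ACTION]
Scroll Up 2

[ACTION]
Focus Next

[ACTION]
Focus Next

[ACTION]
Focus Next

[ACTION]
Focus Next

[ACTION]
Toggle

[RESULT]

  Name:       [Carol                                    ]
  Email:      [Bob                                      ]
  Role:       [Guest                                   ▼]
  Notify:     [x]                                        
  Admin:      [x]                                        
> Notes:      [                                         ]
                                                         
                                                         
                                                         
                                                         
                                                         
                                                         
                                                         
                                                         
                                                         
                                                         
                                                         


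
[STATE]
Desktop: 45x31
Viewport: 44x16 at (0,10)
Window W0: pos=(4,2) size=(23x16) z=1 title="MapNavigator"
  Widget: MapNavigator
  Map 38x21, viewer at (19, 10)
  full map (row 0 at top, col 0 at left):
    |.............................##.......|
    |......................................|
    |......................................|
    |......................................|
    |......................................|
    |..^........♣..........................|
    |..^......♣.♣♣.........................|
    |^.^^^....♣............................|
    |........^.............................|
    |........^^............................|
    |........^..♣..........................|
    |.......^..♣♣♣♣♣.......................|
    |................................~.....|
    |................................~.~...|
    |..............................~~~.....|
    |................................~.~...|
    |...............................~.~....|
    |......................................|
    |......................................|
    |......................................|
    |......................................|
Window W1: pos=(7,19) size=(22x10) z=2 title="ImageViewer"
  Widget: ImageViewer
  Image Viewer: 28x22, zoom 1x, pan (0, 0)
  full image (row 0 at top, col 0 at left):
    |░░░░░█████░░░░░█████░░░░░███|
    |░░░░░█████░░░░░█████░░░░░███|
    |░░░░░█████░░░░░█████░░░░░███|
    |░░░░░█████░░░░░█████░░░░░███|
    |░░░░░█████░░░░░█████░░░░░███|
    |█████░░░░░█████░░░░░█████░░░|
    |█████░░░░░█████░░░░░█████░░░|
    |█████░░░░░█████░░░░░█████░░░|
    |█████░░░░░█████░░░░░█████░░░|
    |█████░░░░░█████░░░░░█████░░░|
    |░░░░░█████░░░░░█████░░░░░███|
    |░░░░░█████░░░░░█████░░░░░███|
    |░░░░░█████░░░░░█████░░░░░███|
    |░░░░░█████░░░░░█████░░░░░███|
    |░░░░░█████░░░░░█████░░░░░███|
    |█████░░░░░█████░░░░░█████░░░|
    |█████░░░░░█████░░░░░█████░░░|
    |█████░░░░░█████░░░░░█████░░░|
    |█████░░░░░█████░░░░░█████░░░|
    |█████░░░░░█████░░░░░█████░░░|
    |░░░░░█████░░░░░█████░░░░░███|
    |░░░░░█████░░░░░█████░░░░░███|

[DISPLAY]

    ┃^....................┃                 
    ┃..♣.......@..........┃                 
    ┃.♣♣♣♣♣...............┃                 
    ┃.....................┃                 
    ┃.....................┃                 
    ┃.....................┃                 
    ┃.....................┃                 
    ┗━━━━━━━━━━━━━━━━━━━━━┛                 
                                            
       ┏━━━━━━━━━━━━━━━━━━━━┓               
       ┃ ImageViewer        ┃               
       ┠────────────────────┨               
       ┃░░░░░█████░░░░░█████┃               
       ┃░░░░░█████░░░░░█████┃               
       ┃░░░░░█████░░░░░█████┃               
       ┃░░░░░█████░░░░░█████┃               


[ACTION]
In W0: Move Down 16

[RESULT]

    ┃.....................┃                 
    ┃..........@..........┃                 
    ┃                     ┃                 
    ┃                     ┃                 
    ┃                     ┃                 
    ┃                     ┃                 
    ┃                     ┃                 
    ┗━━━━━━━━━━━━━━━━━━━━━┛                 
                                            
       ┏━━━━━━━━━━━━━━━━━━━━┓               
       ┃ ImageViewer        ┃               
       ┠────────────────────┨               
       ┃░░░░░█████░░░░░█████┃               
       ┃░░░░░█████░░░░░█████┃               
       ┃░░░░░█████░░░░░█████┃               
       ┃░░░░░█████░░░░░█████┃               


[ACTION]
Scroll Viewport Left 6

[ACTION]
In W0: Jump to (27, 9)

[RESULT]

    ┃.....................┃                 
    ┃..........@..........┃                 
    ┃.....................┃                 
    ┃.....................┃                 
    ┃...............~.....┃                 
    ┃...............~.~...┃                 
    ┃.............~~~.....┃                 
    ┗━━━━━━━━━━━━━━━━━━━━━┛                 
                                            
       ┏━━━━━━━━━━━━━━━━━━━━┓               
       ┃ ImageViewer        ┃               
       ┠────────────────────┨               
       ┃░░░░░█████░░░░░█████┃               
       ┃░░░░░█████░░░░░█████┃               
       ┃░░░░░█████░░░░░█████┃               
       ┃░░░░░█████░░░░░█████┃               


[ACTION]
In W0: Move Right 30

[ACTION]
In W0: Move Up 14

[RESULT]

    ┃                     ┃                 
    ┃..##......@          ┃                 
    ┃...........          ┃                 
    ┃...........          ┃                 
    ┃...........          ┃                 
    ┃...........          ┃                 
    ┃...........          ┃                 
    ┗━━━━━━━━━━━━━━━━━━━━━┛                 
                                            
       ┏━━━━━━━━━━━━━━━━━━━━┓               
       ┃ ImageViewer        ┃               
       ┠────────────────────┨               
       ┃░░░░░█████░░░░░█████┃               
       ┃░░░░░█████░░░░░█████┃               
       ┃░░░░░█████░░░░░█████┃               
       ┃░░░░░█████░░░░░█████┃               


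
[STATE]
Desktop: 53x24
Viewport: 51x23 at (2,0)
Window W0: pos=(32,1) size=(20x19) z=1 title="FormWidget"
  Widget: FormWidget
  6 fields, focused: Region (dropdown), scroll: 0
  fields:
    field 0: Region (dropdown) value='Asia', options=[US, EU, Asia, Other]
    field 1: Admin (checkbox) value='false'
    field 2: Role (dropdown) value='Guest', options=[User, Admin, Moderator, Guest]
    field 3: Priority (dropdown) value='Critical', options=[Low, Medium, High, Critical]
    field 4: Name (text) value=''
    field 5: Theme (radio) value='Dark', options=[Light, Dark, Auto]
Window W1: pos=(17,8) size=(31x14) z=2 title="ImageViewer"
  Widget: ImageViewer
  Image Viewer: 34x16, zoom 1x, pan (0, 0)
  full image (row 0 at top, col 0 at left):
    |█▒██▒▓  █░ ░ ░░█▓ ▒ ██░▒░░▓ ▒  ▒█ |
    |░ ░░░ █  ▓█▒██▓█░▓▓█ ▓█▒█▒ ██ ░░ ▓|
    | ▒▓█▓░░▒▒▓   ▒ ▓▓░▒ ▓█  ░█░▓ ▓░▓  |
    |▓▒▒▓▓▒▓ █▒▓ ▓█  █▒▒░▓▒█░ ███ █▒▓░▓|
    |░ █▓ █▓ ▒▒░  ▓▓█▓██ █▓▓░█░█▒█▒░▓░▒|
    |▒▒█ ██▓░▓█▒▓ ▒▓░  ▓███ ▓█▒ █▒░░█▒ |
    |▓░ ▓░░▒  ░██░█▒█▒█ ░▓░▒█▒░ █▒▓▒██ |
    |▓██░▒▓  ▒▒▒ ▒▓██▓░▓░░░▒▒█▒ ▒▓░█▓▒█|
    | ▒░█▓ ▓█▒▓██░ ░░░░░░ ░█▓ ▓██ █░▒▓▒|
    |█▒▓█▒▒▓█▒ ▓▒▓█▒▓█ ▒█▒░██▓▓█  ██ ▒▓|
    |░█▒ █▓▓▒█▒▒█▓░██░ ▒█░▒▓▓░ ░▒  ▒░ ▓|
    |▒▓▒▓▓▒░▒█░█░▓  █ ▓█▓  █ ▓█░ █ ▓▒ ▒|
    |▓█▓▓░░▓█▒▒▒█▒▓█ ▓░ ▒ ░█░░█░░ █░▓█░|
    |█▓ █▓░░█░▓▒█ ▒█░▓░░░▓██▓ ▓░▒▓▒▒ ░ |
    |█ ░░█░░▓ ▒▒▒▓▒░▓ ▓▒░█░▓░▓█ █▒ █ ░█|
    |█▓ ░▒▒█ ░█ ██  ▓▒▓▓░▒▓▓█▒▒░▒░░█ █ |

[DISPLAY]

                                                   
                              ┏━━━━━━━━━━━━━━━━━━┓ 
                              ┃ FormWidget       ┃ 
                              ┠──────────────────┨ 
                              ┃> Region:     [A▼]┃ 
                              ┃  Admin:      [ ] ┃ 
                              ┃  Role:       [G▼]┃ 
                              ┃  Priority:   [C▼]┃ 
               ┏━━━━━━━━━━━━━━━━━━━━━━━━━━━━━┓  ]┃ 
               ┃ ImageViewer                 ┃ ) ┃ 
               ┠─────────────────────────────┨   ┃ 
               ┃█▒██▒▓  █░ ░ ░░█▓ ▒ ██░▒░░▓ ▒┃   ┃ 
               ┃░ ░░░ █  ▓█▒██▓█░▓▓█ ▓█▒█▒ ██┃   ┃ 
               ┃ ▒▓█▓░░▒▒▓   ▒ ▓▓░▒ ▓█  ░█░▓ ┃   ┃ 
               ┃▓▒▒▓▓▒▓ █▒▓ ▓█  █▒▒░▓▒█░ ███ ┃   ┃ 
               ┃░ █▓ █▓ ▒▒░  ▓▓█▓██ █▓▓░█░█▒█┃   ┃ 
               ┃▒▒█ ██▓░▓█▒▓ ▒▓░  ▓███ ▓█▒ █▒┃   ┃ 
               ┃▓░ ▓░░▒  ░██░█▒█▒█ ░▓░▒█▒░ █▒┃   ┃ 
               ┃▓██░▒▓  ▒▒▒ ▒▓██▓░▓░░░▒▒█▒ ▒▓┃   ┃ 
               ┃ ▒░█▓ ▓█▒▓██░ ░░░░░░ ░█▓ ▓██ ┃━━━┛ 
               ┃█▒▓█▒▒▓█▒ ▓▒▓█▒▓█ ▒█▒░██▓▓█  ┃     
               ┗━━━━━━━━━━━━━━━━━━━━━━━━━━━━━┛     
                                                   


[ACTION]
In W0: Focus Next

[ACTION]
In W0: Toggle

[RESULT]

                                                   
                              ┏━━━━━━━━━━━━━━━━━━┓ 
                              ┃ FormWidget       ┃ 
                              ┠──────────────────┨ 
                              ┃  Region:     [A▼]┃ 
                              ┃> Admin:      [x] ┃ 
                              ┃  Role:       [G▼]┃ 
                              ┃  Priority:   [C▼]┃ 
               ┏━━━━━━━━━━━━━━━━━━━━━━━━━━━━━┓  ]┃ 
               ┃ ImageViewer                 ┃ ) ┃ 
               ┠─────────────────────────────┨   ┃ 
               ┃█▒██▒▓  █░ ░ ░░█▓ ▒ ██░▒░░▓ ▒┃   ┃ 
               ┃░ ░░░ █  ▓█▒██▓█░▓▓█ ▓█▒█▒ ██┃   ┃ 
               ┃ ▒▓█▓░░▒▒▓   ▒ ▓▓░▒ ▓█  ░█░▓ ┃   ┃ 
               ┃▓▒▒▓▓▒▓ █▒▓ ▓█  █▒▒░▓▒█░ ███ ┃   ┃ 
               ┃░ █▓ █▓ ▒▒░  ▓▓█▓██ █▓▓░█░█▒█┃   ┃ 
               ┃▒▒█ ██▓░▓█▒▓ ▒▓░  ▓███ ▓█▒ █▒┃   ┃ 
               ┃▓░ ▓░░▒  ░██░█▒█▒█ ░▓░▒█▒░ █▒┃   ┃ 
               ┃▓██░▒▓  ▒▒▒ ▒▓██▓░▓░░░▒▒█▒ ▒▓┃   ┃ 
               ┃ ▒░█▓ ▓█▒▓██░ ░░░░░░ ░█▓ ▓██ ┃━━━┛ 
               ┃█▒▓█▒▒▓█▒ ▓▒▓█▒▓█ ▒█▒░██▓▓█  ┃     
               ┗━━━━━━━━━━━━━━━━━━━━━━━━━━━━━┛     
                                                   


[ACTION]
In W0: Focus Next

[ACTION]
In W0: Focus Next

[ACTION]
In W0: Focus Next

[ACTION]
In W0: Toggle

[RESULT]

                                                   
                              ┏━━━━━━━━━━━━━━━━━━┓ 
                              ┃ FormWidget       ┃ 
                              ┠──────────────────┨ 
                              ┃  Region:     [A▼]┃ 
                              ┃  Admin:      [x] ┃ 
                              ┃  Role:       [G▼]┃ 
                              ┃  Priority:   [C▼]┃ 
               ┏━━━━━━━━━━━━━━━━━━━━━━━━━━━━━┓  ]┃ 
               ┃ ImageViewer                 ┃ ) ┃ 
               ┠─────────────────────────────┨   ┃ 
               ┃█▒██▒▓  █░ ░ ░░█▓ ▒ ██░▒░░▓ ▒┃   ┃ 
               ┃░ ░░░ █  ▓█▒██▓█░▓▓█ ▓█▒█▒ ██┃   ┃ 
               ┃ ▒▓█▓░░▒▒▓   ▒ ▓▓░▒ ▓█  ░█░▓ ┃   ┃ 
               ┃▓▒▒▓▓▒▓ █▒▓ ▓█  █▒▒░▓▒█░ ███ ┃   ┃ 
               ┃░ █▓ █▓ ▒▒░  ▓▓█▓██ █▓▓░█░█▒█┃   ┃ 
               ┃▒▒█ ██▓░▓█▒▓ ▒▓░  ▓███ ▓█▒ █▒┃   ┃ 
               ┃▓░ ▓░░▒  ░██░█▒█▒█ ░▓░▒█▒░ █▒┃   ┃ 
               ┃▓██░▒▓  ▒▒▒ ▒▓██▓░▓░░░▒▒█▒ ▒▓┃   ┃ 
               ┃ ▒░█▓ ▓█▒▓██░ ░░░░░░ ░█▓ ▓██ ┃━━━┛ 
               ┃█▒▓█▒▒▓█▒ ▓▒▓█▒▓█ ▒█▒░██▓▓█  ┃     
               ┗━━━━━━━━━━━━━━━━━━━━━━━━━━━━━┛     
                                                   


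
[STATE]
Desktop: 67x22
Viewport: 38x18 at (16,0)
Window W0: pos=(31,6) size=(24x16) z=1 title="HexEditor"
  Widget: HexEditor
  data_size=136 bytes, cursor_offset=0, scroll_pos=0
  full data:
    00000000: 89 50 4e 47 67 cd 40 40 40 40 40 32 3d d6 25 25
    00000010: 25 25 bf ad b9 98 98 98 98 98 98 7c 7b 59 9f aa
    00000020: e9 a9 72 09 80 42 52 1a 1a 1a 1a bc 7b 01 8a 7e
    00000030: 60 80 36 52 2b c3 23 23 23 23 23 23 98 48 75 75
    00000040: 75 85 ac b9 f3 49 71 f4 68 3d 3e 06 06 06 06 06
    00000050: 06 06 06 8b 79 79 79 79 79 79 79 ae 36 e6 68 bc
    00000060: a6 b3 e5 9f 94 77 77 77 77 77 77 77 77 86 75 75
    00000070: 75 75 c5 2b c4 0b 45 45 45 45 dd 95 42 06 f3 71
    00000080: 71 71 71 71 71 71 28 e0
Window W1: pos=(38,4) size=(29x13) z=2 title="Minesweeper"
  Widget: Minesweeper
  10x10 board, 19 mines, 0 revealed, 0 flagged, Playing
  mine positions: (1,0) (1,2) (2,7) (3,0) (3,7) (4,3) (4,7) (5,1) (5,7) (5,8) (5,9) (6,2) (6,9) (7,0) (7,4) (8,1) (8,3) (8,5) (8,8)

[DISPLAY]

                                      
                                      
                                      
                                      
                      ┏━━━━━━━━━━━━━━━
                      ┃ Minesweeper   
               ┏━━━━━━┠───────────────
               ┃ HexEd┃■■■■■■■■■■     
               ┠──────┃■■■■■■■■■■     
               ┃000000┃■■■■■■■■■■     
               ┃000000┃■■■■■■■■■■     
               ┃000000┃■■■■■■■■■■     
               ┃000000┃■■■■■■■■■■     
               ┃000000┃■■■■■■■■■■     
               ┃000000┃■■■■■■■■■■     
               ┃000000┃■■■■■■■■■■     
               ┃000000┗━━━━━━━━━━━━━━━
               ┃00000080  71 71 71 71 


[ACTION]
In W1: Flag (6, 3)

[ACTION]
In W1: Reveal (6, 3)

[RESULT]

                                      
                                      
                                      
                                      
                      ┏━━━━━━━━━━━━━━━
                      ┃ Minesweeper   
               ┏━━━━━━┠───────────────
               ┃ HexEd┃■■■■■■■■■■     
               ┠──────┃■■■■■■■■■■     
               ┃000000┃■■■■■■■■■■     
               ┃000000┃■■■■■■■■■■     
               ┃000000┃■■■■■■■■■■     
               ┃000000┃■■■■■■■■■■     
               ┃000000┃■■■⚑■■■■■■     
               ┃000000┃■■■■■■■■■■     
               ┃000000┃■■■■■■■■■■     
               ┃000000┗━━━━━━━━━━━━━━━
               ┃00000080  71 71 71 71 


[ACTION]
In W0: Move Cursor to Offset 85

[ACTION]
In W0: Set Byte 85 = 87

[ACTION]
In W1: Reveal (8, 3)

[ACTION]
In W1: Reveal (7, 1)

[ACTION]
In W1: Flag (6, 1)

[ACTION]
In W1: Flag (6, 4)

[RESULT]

                                      
                                      
                                      
                                      
                      ┏━━━━━━━━━━━━━━━
                      ┃ Minesweeper   
               ┏━━━━━━┠───────────────
               ┃ HexEd┃■■■■■■■■■■     
               ┠──────┃✹■✹■■■■■■■     
               ┃000000┃■■■■■■■✹■■     
               ┃000000┃✹■■■■■■✹■■     
               ┃000000┃■■■✹■■■✹■■     
               ┃000000┃■✹■■■■■✹✹✹     
               ┃000000┃■■✹⚑■■■■■✹     
               ┃000000┃✹■■■✹■■■■■     
               ┃000000┃■✹■✹■✹■■✹■     
               ┃000000┗━━━━━━━━━━━━━━━
               ┃00000080  71 71 71 71 


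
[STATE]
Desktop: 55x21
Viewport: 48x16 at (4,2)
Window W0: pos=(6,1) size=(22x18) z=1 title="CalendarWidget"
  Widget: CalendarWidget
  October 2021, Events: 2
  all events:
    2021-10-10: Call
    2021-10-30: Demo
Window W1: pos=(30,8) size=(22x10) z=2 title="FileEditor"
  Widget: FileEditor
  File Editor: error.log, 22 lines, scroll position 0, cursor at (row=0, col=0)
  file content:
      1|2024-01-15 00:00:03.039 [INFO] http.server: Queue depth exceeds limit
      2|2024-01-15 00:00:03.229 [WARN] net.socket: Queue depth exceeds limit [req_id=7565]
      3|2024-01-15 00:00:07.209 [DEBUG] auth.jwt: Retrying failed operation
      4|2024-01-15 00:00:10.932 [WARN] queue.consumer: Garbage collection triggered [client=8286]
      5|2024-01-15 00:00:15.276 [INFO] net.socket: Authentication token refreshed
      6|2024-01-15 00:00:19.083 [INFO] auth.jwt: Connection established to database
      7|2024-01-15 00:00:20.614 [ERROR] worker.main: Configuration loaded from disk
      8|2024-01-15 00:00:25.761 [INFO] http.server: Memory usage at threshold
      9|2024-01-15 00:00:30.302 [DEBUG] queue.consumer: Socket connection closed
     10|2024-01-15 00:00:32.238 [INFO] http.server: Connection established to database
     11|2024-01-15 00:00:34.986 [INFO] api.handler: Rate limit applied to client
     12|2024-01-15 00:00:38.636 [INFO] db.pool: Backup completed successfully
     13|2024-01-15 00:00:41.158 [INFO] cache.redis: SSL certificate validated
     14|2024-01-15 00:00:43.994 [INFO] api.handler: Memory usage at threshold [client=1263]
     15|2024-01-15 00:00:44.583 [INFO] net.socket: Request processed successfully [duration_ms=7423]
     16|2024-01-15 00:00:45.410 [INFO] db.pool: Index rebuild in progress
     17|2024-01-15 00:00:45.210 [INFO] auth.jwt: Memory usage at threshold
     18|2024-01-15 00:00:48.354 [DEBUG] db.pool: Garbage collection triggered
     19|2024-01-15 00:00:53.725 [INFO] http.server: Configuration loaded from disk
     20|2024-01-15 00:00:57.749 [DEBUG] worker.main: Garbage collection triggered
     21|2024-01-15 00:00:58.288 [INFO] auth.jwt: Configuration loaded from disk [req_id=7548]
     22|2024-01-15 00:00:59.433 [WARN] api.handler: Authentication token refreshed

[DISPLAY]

  ┃ CalendarWidget     ┃                        
  ┠────────────────────┨                        
  ┃    October 2021    ┃                        
  ┃Mo Tu We Th Fr Sa Su┃                        
  ┃             1  2  3┃                        
  ┃ 4  5  6  7  8  9 10┃                        
  ┃11 12 13 14 15 16 17┃  ┏━━━━━━━━━━━━━━━━━━━━┓
  ┃18 19 20 21 22 23 24┃  ┃ FileEditor         ┃
  ┃25 26 27 28 29 30* 3┃  ┠────────────────────┨
  ┃                    ┃  ┃█024-01-15 00:00:03▲┃
  ┃                    ┃  ┃2024-01-15 00:00:03█┃
  ┃                    ┃  ┃2024-01-15 00:00:07░┃
  ┃                    ┃  ┃2024-01-15 00:00:10░┃
  ┃                    ┃  ┃2024-01-15 00:00:15░┃
  ┃                    ┃  ┃2024-01-15 00:00:19▼┃
  ┃                    ┃  ┗━━━━━━━━━━━━━━━━━━━━┛


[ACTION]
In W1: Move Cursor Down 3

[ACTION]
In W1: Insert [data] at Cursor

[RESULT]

  ┃ CalendarWidget     ┃                        
  ┠────────────────────┨                        
  ┃    October 2021    ┃                        
  ┃Mo Tu We Th Fr Sa Su┃                        
  ┃             1  2  3┃                        
  ┃ 4  5  6  7  8  9 10┃                        
  ┃11 12 13 14 15 16 17┃  ┏━━━━━━━━━━━━━━━━━━━━┓
  ┃18 19 20 21 22 23 24┃  ┃ FileEditor         ┃
  ┃25 26 27 28 29 30* 3┃  ┠────────────────────┨
  ┃                    ┃  ┃2024-01-15 00:00:03▲┃
  ┃                    ┃  ┃2024-01-15 00:00:03█┃
  ┃                    ┃  ┃2024-01-15 00:00:07░┃
  ┃                    ┃  ┃data█024-01-15 00:0░┃
  ┃                    ┃  ┃2024-01-15 00:00:15░┃
  ┃                    ┃  ┃2024-01-15 00:00:19▼┃
  ┃                    ┃  ┗━━━━━━━━━━━━━━━━━━━━┛
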